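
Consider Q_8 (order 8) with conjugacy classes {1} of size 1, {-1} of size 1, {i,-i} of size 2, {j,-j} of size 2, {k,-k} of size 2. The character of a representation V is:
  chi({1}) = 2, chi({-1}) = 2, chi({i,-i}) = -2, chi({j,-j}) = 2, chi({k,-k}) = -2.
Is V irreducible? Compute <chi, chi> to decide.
Not irreducible (reducible): <chi, chi> = 4 > 1.

Derivation: <chi, chi> = (1/|G|) sum_C |C| * |chi(C)|^2 = (1/8)[1*|2|^2 + 1*|2|^2 + 2*|-2|^2 + 2*|2|^2 + 2*|-2|^2]
  = (1/8)[(4) + (4) + (8) + (8) + (8)] = 32/8 = 4.
A character is irreducible iff <chi, chi> = 1, so this representation is reducible.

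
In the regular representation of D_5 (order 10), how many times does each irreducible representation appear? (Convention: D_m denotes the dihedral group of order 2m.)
Each irreducible V_i of dimension d_i appears with multiplicity d_i, i.e. rho_reg = (direct sum over all irreducibles V_i) d_i V_i. The irreducible dimensions for D_5 are 1, 1, 2, 2: 2 irreducibles of dimension 1, each with multiplicity 1; 2 irreducibles of dimension 2, each with multiplicity 2. Total dimension 2*1*1 + 2*2*2 = 10 = |G|.

Justification: General theorem: in the regular representation of a finite group G, each irreducible appears with multiplicity equal to its dimension. Check: dim(rho_reg) = sum d_i^2 = 1 + 1 + 4 + 4 = 10 = |G|.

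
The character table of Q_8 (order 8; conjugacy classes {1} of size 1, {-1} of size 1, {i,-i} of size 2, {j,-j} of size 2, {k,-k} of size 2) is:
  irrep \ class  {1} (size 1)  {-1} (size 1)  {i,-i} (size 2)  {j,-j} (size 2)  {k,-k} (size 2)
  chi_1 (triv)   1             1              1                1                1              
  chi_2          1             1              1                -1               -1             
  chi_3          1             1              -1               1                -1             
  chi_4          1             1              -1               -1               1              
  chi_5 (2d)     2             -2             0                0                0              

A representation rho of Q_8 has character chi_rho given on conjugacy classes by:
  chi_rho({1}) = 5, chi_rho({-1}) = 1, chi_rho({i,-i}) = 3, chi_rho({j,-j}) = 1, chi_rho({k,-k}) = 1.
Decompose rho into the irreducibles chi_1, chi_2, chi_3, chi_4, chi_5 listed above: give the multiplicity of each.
Multiplicities: chi_1: 2, chi_2: 1, chi_3: 0, chi_4: 0, chi_5: 1.

Proof sketch: Use <chi_rho, chi> = (1/|G|) sum_C |C| * chi_rho(C) * conj(chi(C)) with |G| = 8 for each irreducible chi in the table:
  <chi_rho, chi_1> = (1/8)[1*(5)*conj(1) + 1*(1)*conj(1) + 2*(3)*conj(1) + 2*(1)*conj(1) + 2*(1)*conj(1)]
      = (1/8)[(5) + (1) + (6) + (2) + (2)] = 16/8 = 2
  <chi_rho, chi_2> = (1/8)[1*(5)*conj(1) + 1*(1)*conj(1) + 2*(3)*conj(1) + 2*(1)*conj(-1) + 2*(1)*conj(-1)]
      = (1/8)[(5) + (1) + (6) + (-2) + (-2)] = 8/8 = 1
  <chi_rho, chi_3> = (1/8)[1*(5)*conj(1) + 1*(1)*conj(1) + 2*(3)*conj(-1) + 2*(1)*conj(1) + 2*(1)*conj(-1)]
      = (1/8)[(5) + (1) + (-6) + (2) + (-2)] = 0/8 = 0
  <chi_rho, chi_4> = (1/8)[1*(5)*conj(1) + 1*(1)*conj(1) + 2*(3)*conj(-1) + 2*(1)*conj(-1) + 2*(1)*conj(1)]
      = (1/8)[(5) + (1) + (-6) + (-2) + (2)] = 0/8 = 0
  <chi_rho, chi_5> = (1/8)[1*(5)*conj(2) + 1*(1)*conj(-2) + 2*(3)*conj(0) + 2*(1)*conj(0) + 2*(1)*conj(0)]
      = (1/8)[(10) + (-2) + (0) + (0) + (0)] = 8/8 = 1
Dimension check: dim(rho) = sum (mult * dim) = 2*1 + 1*1 + 0*1 + 0*1 + 1*2 = 5 = chi_rho(e) = 5.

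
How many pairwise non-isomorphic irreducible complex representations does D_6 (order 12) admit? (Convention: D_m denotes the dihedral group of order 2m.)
6

Working: The number of irreducible complex representations of a finite group equals its number of conjugacy classes. D_6 has 6 conjugacy classes (n/2 + 3 for n even), so D_6 (order 12) has exactly 6 irreducible complex representations.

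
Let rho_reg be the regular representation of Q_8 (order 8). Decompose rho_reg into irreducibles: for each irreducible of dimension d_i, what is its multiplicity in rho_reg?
Each irreducible V_i of dimension d_i appears with multiplicity d_i, i.e. rho_reg = (direct sum over all irreducibles V_i) d_i V_i. The irreducible dimensions for Q_8 are 1, 1, 1, 1, 2: 4 irreducibles of dimension 1, each with multiplicity 1; 1 irreducible of dimension 2, with multiplicity 2. Total dimension 4*1*1 + 1*2*2 = 8 = |G|.

Derivation: General theorem: in the regular representation of a finite group G, each irreducible appears with multiplicity equal to its dimension. Check: dim(rho_reg) = sum d_i^2 = 1 + 1 + 1 + 1 + 4 = 8 = |G|.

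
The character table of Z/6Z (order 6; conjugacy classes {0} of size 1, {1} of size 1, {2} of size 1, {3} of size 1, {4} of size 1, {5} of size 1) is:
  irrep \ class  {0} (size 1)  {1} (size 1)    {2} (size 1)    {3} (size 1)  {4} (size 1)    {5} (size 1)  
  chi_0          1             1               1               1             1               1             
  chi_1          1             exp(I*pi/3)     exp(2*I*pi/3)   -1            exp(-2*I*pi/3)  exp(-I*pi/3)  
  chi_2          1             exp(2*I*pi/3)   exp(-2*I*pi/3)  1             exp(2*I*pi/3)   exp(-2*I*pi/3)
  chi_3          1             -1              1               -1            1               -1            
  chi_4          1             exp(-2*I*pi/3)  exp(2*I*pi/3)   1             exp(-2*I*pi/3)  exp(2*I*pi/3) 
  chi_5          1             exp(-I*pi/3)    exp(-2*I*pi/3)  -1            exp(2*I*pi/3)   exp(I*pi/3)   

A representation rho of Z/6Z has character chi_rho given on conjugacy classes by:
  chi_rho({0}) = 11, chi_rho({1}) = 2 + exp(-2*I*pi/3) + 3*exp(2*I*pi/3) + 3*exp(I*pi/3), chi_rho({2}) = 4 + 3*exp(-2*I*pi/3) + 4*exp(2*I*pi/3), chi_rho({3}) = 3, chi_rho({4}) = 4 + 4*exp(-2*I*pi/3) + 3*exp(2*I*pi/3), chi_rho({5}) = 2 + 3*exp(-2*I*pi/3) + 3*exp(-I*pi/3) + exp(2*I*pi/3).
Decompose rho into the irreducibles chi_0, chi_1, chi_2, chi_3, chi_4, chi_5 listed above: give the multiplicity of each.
Multiplicities: chi_0: 3, chi_1: 3, chi_2: 3, chi_3: 1, chi_4: 1, chi_5: 0.

Derivation: Use <chi_rho, chi> = (1/|G|) sum_C |C| * chi_rho(C) * conj(chi(C)) with |G| = 6 for each irreducible chi in the table:
  <chi_rho, chi_0> = (1/6)[1*(11)*conj(1) + 1*(2 + exp(-2*I*pi/3) + 3*exp(2*I*pi/3) + 3*exp(I*pi/3))*conj(1) + 1*(4 + 3*exp(-2*I*pi/3) + 4*exp(2*I*pi/3))*conj(1) + 1*(3)*conj(1) + 1*(4 + 4*exp(-2*I*pi/3) + 3*exp(2*I*pi/3))*conj(1) + 1*(2 + 3*exp(-2*I*pi/3) + 3*exp(-I*pi/3) + exp(2*I*pi/3))*conj(1)]
      = (1/6)[(11) + (2 + exp(-2*I*pi/3) + 3*exp(2*I*pi/3) + 3*exp(I*pi/3)) + (4 + 3*exp(-2*I*pi/3) + 4*exp(2*I*pi/3)) + (3) + (4 + 4*exp(-2*I*pi/3) + 3*exp(2*I*pi/3)) + (2 + 3*exp(-2*I*pi/3) + 3*exp(-I*pi/3) + exp(2*I*pi/3))] = 18/6 = 3
  <chi_rho, chi_1> = (1/6)[1*(11)*conj(1) + 1*(2 + exp(-2*I*pi/3) + 3*exp(2*I*pi/3) + 3*exp(I*pi/3))*conj(exp(I*pi/3)) + 1*(4 + 3*exp(-2*I*pi/3) + 4*exp(2*I*pi/3))*conj(exp(2*I*pi/3)) + 1*(3)*conj(-1) + 1*(4 + 4*exp(-2*I*pi/3) + 3*exp(2*I*pi/3))*conj(exp(-2*I*pi/3)) + 1*(2 + 3*exp(-2*I*pi/3) + 3*exp(-I*pi/3) + exp(2*I*pi/3))*conj(exp(-I*pi/3))]
      = (1/6)[(11) + (2 + 2*exp(-I*pi/3) + 3*exp(I*pi/3)) + (4 + 4*exp(-2*I*pi/3) + 3*exp(2*I*pi/3)) + (-3) + (4 + 3*exp(-2*I*pi/3) + 4*exp(2*I*pi/3)) + (2 + 3*exp(-I*pi/3) + 2*exp(I*pi/3))] = 18/6 = 3
  <chi_rho, chi_2> = (1/6)[1*(11)*conj(1) + 1*(2 + exp(-2*I*pi/3) + 3*exp(2*I*pi/3) + 3*exp(I*pi/3))*conj(exp(2*I*pi/3)) + 1*(4 + 3*exp(-2*I*pi/3) + 4*exp(2*I*pi/3))*conj(exp(-2*I*pi/3)) + 1*(3)*conj(1) + 1*(4 + 4*exp(-2*I*pi/3) + 3*exp(2*I*pi/3))*conj(exp(2*I*pi/3)) + 1*(2 + 3*exp(-2*I*pi/3) + 3*exp(-I*pi/3) + exp(2*I*pi/3))*conj(exp(-2*I*pi/3))]
      = (1/6)[(11) + (3 + 3*exp(-I*pi/3) + 2*exp(-2*I*pi/3) + exp(2*I*pi/3)) + (-1) + (3) + (-1) + (3 + exp(-2*I*pi/3) + 2*exp(2*I*pi/3) + 3*exp(I*pi/3))] = 18/6 = 3
  <chi_rho, chi_3> = (1/6)[1*(11)*conj(1) + 1*(2 + exp(-2*I*pi/3) + 3*exp(2*I*pi/3) + 3*exp(I*pi/3))*conj(-1) + 1*(4 + 3*exp(-2*I*pi/3) + 4*exp(2*I*pi/3))*conj(1) + 1*(3)*conj(-1) + 1*(4 + 4*exp(-2*I*pi/3) + 3*exp(2*I*pi/3))*conj(1) + 1*(2 + 3*exp(-2*I*pi/3) + 3*exp(-I*pi/3) + exp(2*I*pi/3))*conj(-1)]
      = (1/6)[(11) + (-2 - 3*exp(I*pi/3) - 3*exp(2*I*pi/3) - exp(-2*I*pi/3)) + (4 + 3*exp(-2*I*pi/3) + 4*exp(2*I*pi/3)) + (-3) + (4 + 4*exp(-2*I*pi/3) + 3*exp(2*I*pi/3)) + (-2 - exp(2*I*pi/3) - 3*exp(-I*pi/3) - 3*exp(-2*I*pi/3))] = 6/6 = 1
  <chi_rho, chi_4> = (1/6)[1*(11)*conj(1) + 1*(2 + exp(-2*I*pi/3) + 3*exp(2*I*pi/3) + 3*exp(I*pi/3))*conj(exp(-2*I*pi/3)) + 1*(4 + 3*exp(-2*I*pi/3) + 4*exp(2*I*pi/3))*conj(exp(2*I*pi/3)) + 1*(3)*conj(1) + 1*(4 + 4*exp(-2*I*pi/3) + 3*exp(2*I*pi/3))*conj(exp(-2*I*pi/3)) + 1*(2 + 3*exp(-2*I*pi/3) + 3*exp(-I*pi/3) + exp(2*I*pi/3))*conj(exp(2*I*pi/3))]
      = (1/6)[(11) + (-2 + 3*exp(-2*I*pi/3) + 2*exp(2*I*pi/3)) + (4 + 4*exp(-2*I*pi/3) + 3*exp(2*I*pi/3)) + (3) + (4 + 3*exp(-2*I*pi/3) + 4*exp(2*I*pi/3)) + (-2 + 2*exp(-2*I*pi/3) + 3*exp(2*I*pi/3))] = 6/6 = 1
  <chi_rho, chi_5> = (1/6)[1*(11)*conj(1) + 1*(2 + exp(-2*I*pi/3) + 3*exp(2*I*pi/3) + 3*exp(I*pi/3))*conj(exp(-I*pi/3)) + 1*(4 + 3*exp(-2*I*pi/3) + 4*exp(2*I*pi/3))*conj(exp(-2*I*pi/3)) + 1*(3)*conj(-1) + 1*(4 + 4*exp(-2*I*pi/3) + 3*exp(2*I*pi/3))*conj(exp(2*I*pi/3)) + 1*(2 + 3*exp(-2*I*pi/3) + 3*exp(-I*pi/3) + exp(2*I*pi/3))*conj(exp(I*pi/3))]
      = (1/6)[(11) + (-3 + exp(-I*pi/3) + 2*exp(I*pi/3) + 3*exp(2*I*pi/3)) + (-1) + (-3) + (-1) + (-3 + 3*exp(-2*I*pi/3) + 2*exp(-I*pi/3) + exp(I*pi/3))] = 0/6 = 0
(Exp terms are combined using exp(i*s)*conj(exp(i*t)) = exp(i*(s-t)), and sums of them are collapsed using the identity that for every m > 1 the m distinct m-th roots of unity sum to 0, e.g. 1 + exp(2*I*pi/3) + exp(-2*I*pi/3) = 0.)
Dimension check: dim(rho) = sum (mult * dim) = 3*1 + 3*1 + 3*1 + 1*1 + 1*1 + 0*1 = 11 = chi_rho(e) = 11.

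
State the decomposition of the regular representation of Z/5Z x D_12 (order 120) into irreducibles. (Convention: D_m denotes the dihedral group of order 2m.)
Each irreducible V_i of dimension d_i appears with multiplicity d_i, i.e. rho_reg = (direct sum over all irreducibles V_i) d_i V_i. The irreducible dimensions for Z/5Z x D_12 are 1, 1, 1, 1, 1, 1, 1, 1, 1, 1, 1, 1, 1, 1, 1, 1, 1, 1, 1, 1, 2, 2, 2, 2, 2, 2, 2, 2, 2, 2, 2, 2, 2, 2, 2, 2, 2, 2, 2, 2, 2, 2, 2, 2, 2: 20 irreducibles of dimension 1, each with multiplicity 1; 25 irreducibles of dimension 2, each with multiplicity 2. Total dimension 20*1*1 + 25*2*2 = 120 = |G|.

Argument: General theorem: in the regular representation of a finite group G, each irreducible appears with multiplicity equal to its dimension. Check: dim(rho_reg) = sum d_i^2 = 1 + 1 + 1 + 1 + 1 + 1 + 1 + 1 + 1 + 1 + 1 + 1 + 1 + 1 + 1 + 1 + 1 + 1 + 1 + 1 + 4 + 4 + 4 + 4 + 4 + 4 + 4 + 4 + 4 + 4 + 4 + 4 + 4 + 4 + 4 + 4 + 4 + 4 + 4 + 4 + 4 + 4 + 4 + 4 + 4 = 120 = |G|.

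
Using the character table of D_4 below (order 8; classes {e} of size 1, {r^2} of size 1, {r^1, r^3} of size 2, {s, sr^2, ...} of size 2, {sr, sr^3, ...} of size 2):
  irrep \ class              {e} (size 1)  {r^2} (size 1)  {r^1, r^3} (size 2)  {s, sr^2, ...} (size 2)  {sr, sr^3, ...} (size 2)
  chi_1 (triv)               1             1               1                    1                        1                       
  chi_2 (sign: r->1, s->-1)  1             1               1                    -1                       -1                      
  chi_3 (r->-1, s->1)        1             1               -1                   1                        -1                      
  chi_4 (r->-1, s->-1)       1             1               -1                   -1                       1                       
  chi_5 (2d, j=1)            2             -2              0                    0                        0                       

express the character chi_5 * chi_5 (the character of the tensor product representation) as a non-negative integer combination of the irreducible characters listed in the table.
chi_5 tensor chi_5 = chi_1 + chi_2 + chi_3 + chi_4 (all other irreducibles have multiplicity 0).

The character of a tensor product is the pointwise product (chi_5 * chi_5)(C) = chi_5(C) * chi_5(C):
  {e}: (2)*(2), {r^2}: (-2)*(-2), {r^1, r^3}: (0)*(0), {s, sr^2, ...}: (0)*(0), {sr, sr^3, ...}: (0)*(0)
so (chi_5 * chi_5) takes values
  {e} -> 4, {r^2} -> 4, {r^1, r^3} -> 0, {s, sr^2, ...} -> 0, {sr, sr^3, ...} -> 0.
Now take the inner product of this character with each irreducible chi from the table, <chi_5*chi_5, chi> = (1/8) sum_C |C| (chi_5*chi_5)(C) conj(chi(C)):
  <chi_5*chi_5, chi_1> = (1/8)[1*(4)*conj(1) + 1*(4)*conj(1) + 2*(0)*conj(1) + 2*(0)*conj(1) + 2*(0)*conj(1)]
      = (1/8)[(4) + (4) + (0) + (0) + (0)] = 8/8 = 1
  <chi_5*chi_5, chi_2> = (1/8)[1*(4)*conj(1) + 1*(4)*conj(1) + 2*(0)*conj(1) + 2*(0)*conj(-1) + 2*(0)*conj(-1)]
      = (1/8)[(4) + (4) + (0) + (0) + (0)] = 8/8 = 1
  <chi_5*chi_5, chi_3> = (1/8)[1*(4)*conj(1) + 1*(4)*conj(1) + 2*(0)*conj(-1) + 2*(0)*conj(1) + 2*(0)*conj(-1)]
      = (1/8)[(4) + (4) + (0) + (0) + (0)] = 8/8 = 1
  <chi_5*chi_5, chi_4> = (1/8)[1*(4)*conj(1) + 1*(4)*conj(1) + 2*(0)*conj(-1) + 2*(0)*conj(-1) + 2*(0)*conj(1)]
      = (1/8)[(4) + (4) + (0) + (0) + (0)] = 8/8 = 1
  <chi_5*chi_5, chi_5> = (1/8)[1*(4)*conj(2) + 1*(4)*conj(-2) + 2*(0)*conj(0) + 2*(0)*conj(0) + 2*(0)*conj(0)]
      = (1/8)[(8) + (-8) + (0) + (0) + (0)] = 0/8 = 0
Hence the multiplicities are chi_1: 1, chi_2: 1, chi_3: 1, chi_4: 1. Dimension check: dim(chi_5)*dim(chi_5) = 2*2 = 4 and sum (mult * dim) = 1*1 + 1*1 + 1*1 + 1*1 = 4.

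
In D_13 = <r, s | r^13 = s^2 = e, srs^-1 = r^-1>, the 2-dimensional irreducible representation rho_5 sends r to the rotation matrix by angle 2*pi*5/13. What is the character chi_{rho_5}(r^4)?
chi_{rho_5}(r^4) = 2*cos(2*pi*5*4/13) = -2*cos(pi/13)

Working: rho_5(r^4) is rotation by angle 2*pi*5*4/13, whose trace is 2*cos(2*pi*5*4/13) = -2*cos(pi/13).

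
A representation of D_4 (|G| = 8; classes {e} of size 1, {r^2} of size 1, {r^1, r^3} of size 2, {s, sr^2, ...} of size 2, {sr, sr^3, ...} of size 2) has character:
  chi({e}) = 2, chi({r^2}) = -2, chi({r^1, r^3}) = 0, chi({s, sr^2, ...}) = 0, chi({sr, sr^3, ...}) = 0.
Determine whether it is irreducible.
Irreducible: <chi, chi> = 1.

Working: <chi, chi> = (1/|G|) sum_C |C| * |chi(C)|^2 = (1/8)[1*|2|^2 + 1*|-2|^2 + 2*|0|^2 + 2*|0|^2 + 2*|0|^2]
  = (1/8)[(4) + (4) + (0) + (0) + (0)] = 8/8 = 1.
A character is irreducible iff <chi, chi> = 1, so this representation is irreducible.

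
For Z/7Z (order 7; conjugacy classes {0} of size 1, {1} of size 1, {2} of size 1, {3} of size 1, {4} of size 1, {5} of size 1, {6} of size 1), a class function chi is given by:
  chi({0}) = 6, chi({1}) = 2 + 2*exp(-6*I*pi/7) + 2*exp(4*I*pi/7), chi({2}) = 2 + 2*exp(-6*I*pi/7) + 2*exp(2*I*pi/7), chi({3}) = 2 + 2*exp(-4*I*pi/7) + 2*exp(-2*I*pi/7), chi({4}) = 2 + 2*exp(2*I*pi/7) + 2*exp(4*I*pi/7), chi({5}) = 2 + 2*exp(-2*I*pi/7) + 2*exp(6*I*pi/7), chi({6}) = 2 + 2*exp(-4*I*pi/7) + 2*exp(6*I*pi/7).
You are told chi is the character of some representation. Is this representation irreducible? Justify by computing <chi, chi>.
Not irreducible (reducible): <chi, chi> = 12 > 1.

Proof sketch: <chi, chi> = (1/|G|) sum_C |C| * |chi(C)|^2 = (1/7)[1*|6|^2 + 1*|2 + 2*exp(-6*I*pi/7) + 2*exp(4*I*pi/7)|^2 + 1*|2 + 2*exp(-6*I*pi/7) + 2*exp(2*I*pi/7)|^2 + 1*|2 + 2*exp(-4*I*pi/7) + 2*exp(-2*I*pi/7)|^2 + 1*|2 + 2*exp(2*I*pi/7) + 2*exp(4*I*pi/7)|^2 + 1*|2 + 2*exp(-2*I*pi/7) + 2*exp(6*I*pi/7)|^2 + 1*|2 + 2*exp(-4*I*pi/7) + 2*exp(6*I*pi/7)|^2]
  = (1/7)[(36) + (12 + 8*exp(-4*I*pi/7) + 4*exp(-6*I*pi/7) + 4*exp(6*I*pi/7) + 8*exp(4*I*pi/7)) + (12 + 8*exp(-6*I*pi/7) + 4*exp(-2*I*pi/7) + 4*exp(2*I*pi/7) + 8*exp(6*I*pi/7)) + (12 + 8*exp(-2*I*pi/7) + 4*exp(-4*I*pi/7) + 4*exp(4*I*pi/7) + 8*exp(2*I*pi/7)) + (12 + 8*exp(-2*I*pi/7) + 4*exp(-4*I*pi/7) + 4*exp(4*I*pi/7) + 8*exp(2*I*pi/7)) + (12 + 8*exp(-6*I*pi/7) + 4*exp(-2*I*pi/7) + 4*exp(2*I*pi/7) + 8*exp(6*I*pi/7)) + (12 + 8*exp(-4*I*pi/7) + 4*exp(-6*I*pi/7) + 4*exp(6*I*pi/7) + 8*exp(4*I*pi/7))] = 84/7 = 12.
(Exp terms are combined using exp(i*s)*conj(exp(i*t)) = exp(i*(s-t)), and sums of them are collapsed using the identity that for every m > 1 the m distinct m-th roots of unity sum to 0, e.g. 1 + exp(2*I*pi/3) + exp(-2*I*pi/3) = 0.)
A character is irreducible iff <chi, chi> = 1, so this representation is reducible.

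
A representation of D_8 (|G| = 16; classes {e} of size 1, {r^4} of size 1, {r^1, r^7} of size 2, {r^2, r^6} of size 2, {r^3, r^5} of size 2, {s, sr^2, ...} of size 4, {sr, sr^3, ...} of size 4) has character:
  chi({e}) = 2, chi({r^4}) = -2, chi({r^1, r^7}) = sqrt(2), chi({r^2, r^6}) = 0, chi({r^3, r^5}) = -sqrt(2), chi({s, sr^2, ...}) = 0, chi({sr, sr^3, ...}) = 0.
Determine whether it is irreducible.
Irreducible: <chi, chi> = 1.

Proof sketch: <chi, chi> = (1/|G|) sum_C |C| * |chi(C)|^2 = (1/16)[1*|2|^2 + 1*|-2|^2 + 2*|sqrt(2)|^2 + 2*|0|^2 + 2*|-sqrt(2)|^2 + 4*|0|^2 + 4*|0|^2]
  = (1/16)[(4) + (4) + (4) + (0) + (4) + (0) + (0)] = 16/16 = 1.
A character is irreducible iff <chi, chi> = 1, so this representation is irreducible.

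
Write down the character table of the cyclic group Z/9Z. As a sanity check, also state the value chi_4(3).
Character table of Z/9Z (irreps indexed chi_0,...,chi_8 with chi_k(m) = zeta_9^(k*m), zeta_9 = exp(2*pi*i/9)):
  irrep \ class  {0} (size 1)  {1} (size 1)    {2} (size 1)    {3} (size 1)    {4} (size 1)    {5} (size 1)    {6} (size 1)    {7} (size 1)    {8} (size 1)  
  chi_0          1             1               1               1               1               1               1               1               1             
  chi_1          1             exp(2*I*pi/9)   exp(4*I*pi/9)   exp(2*I*pi/3)   exp(8*I*pi/9)   exp(-8*I*pi/9)  exp(-2*I*pi/3)  exp(-4*I*pi/9)  exp(-2*I*pi/9)
  chi_2          1             exp(4*I*pi/9)   exp(8*I*pi/9)   exp(-2*I*pi/3)  exp(-2*I*pi/9)  exp(2*I*pi/9)   exp(2*I*pi/3)   exp(-8*I*pi/9)  exp(-4*I*pi/9)
  chi_3          1             exp(2*I*pi/3)   exp(-2*I*pi/3)  1               exp(2*I*pi/3)   exp(-2*I*pi/3)  1               exp(2*I*pi/3)   exp(-2*I*pi/3)
  chi_4          1             exp(8*I*pi/9)   exp(-2*I*pi/9)  exp(2*I*pi/3)   exp(-4*I*pi/9)  exp(4*I*pi/9)   exp(-2*I*pi/3)  exp(2*I*pi/9)   exp(-8*I*pi/9)
  chi_5          1             exp(-8*I*pi/9)  exp(2*I*pi/9)   exp(-2*I*pi/3)  exp(4*I*pi/9)   exp(-4*I*pi/9)  exp(2*I*pi/3)   exp(-2*I*pi/9)  exp(8*I*pi/9) 
  chi_6          1             exp(-2*I*pi/3)  exp(2*I*pi/3)   1               exp(-2*I*pi/3)  exp(2*I*pi/3)   1               exp(-2*I*pi/3)  exp(2*I*pi/3) 
  chi_7          1             exp(-4*I*pi/9)  exp(-8*I*pi/9)  exp(2*I*pi/3)   exp(2*I*pi/9)   exp(-2*I*pi/9)  exp(-2*I*pi/3)  exp(8*I*pi/9)   exp(4*I*pi/9) 
  chi_8          1             exp(-2*I*pi/9)  exp(-4*I*pi/9)  exp(-2*I*pi/3)  exp(-8*I*pi/9)  exp(8*I*pi/9)   exp(2*I*pi/3)   exp(4*I*pi/9)   exp(2*I*pi/9) 

Spot check: chi_4(3) = zeta_9^(4*3) = zeta_9^12 = exp(2*I*pi/3).

Proof sketch: Z/9Z is abelian, so all 9 irreducible complex representations are 1-dimensional. They are given by chi_k(m) = zeta_9^(k*m) for k = 0,...,8. Row orthogonality: sum_m chi_k(m) conj(chi_l(m)) = 9 * [k = l].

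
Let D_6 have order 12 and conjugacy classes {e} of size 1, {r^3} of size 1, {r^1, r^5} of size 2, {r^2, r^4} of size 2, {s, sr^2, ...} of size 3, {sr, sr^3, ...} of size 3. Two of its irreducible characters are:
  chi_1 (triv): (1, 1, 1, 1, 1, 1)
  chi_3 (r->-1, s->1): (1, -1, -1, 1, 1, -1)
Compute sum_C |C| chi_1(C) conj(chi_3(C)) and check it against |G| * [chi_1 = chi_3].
Sum = 0; so <chi_1, chi_3> = 0 (distinct irreducibles are orthogonal).

Proof sketch: Compute term by term over conjugacy classes (|C| * chi_1(C) * conj(chi_3(C))):
  1*(1)*conj(1) + 1*(1)*conj(-1) + 2*(1)*conj(-1) + 2*(1)*conj(1) + 3*(1)*conj(1) + 3*(1)*conj(-1)
  = (1) + (-1) + (-2) + (2) + (3) + (-3)
  = 0.
Dividing by |G| = 12 gives 0/12 = 0, matching the row-orthogonality relation <chi_1, chi_3> = [chi_1 = chi_3].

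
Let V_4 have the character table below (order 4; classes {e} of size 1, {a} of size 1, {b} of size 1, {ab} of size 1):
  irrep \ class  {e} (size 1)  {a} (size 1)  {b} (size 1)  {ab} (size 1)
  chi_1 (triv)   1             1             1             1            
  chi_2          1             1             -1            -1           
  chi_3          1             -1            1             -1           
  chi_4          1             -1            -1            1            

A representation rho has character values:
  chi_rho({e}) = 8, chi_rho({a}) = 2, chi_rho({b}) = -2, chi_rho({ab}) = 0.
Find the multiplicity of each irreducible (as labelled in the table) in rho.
Multiplicities: chi_1: 2, chi_2: 3, chi_3: 1, chi_4: 2.

Use <chi_rho, chi> = (1/|G|) sum_C |C| * chi_rho(C) * conj(chi(C)) with |G| = 4 for each irreducible chi in the table:
  <chi_rho, chi_1> = (1/4)[1*(8)*conj(1) + 1*(2)*conj(1) + 1*(-2)*conj(1) + 1*(0)*conj(1)]
      = (1/4)[(8) + (2) + (-2) + (0)] = 8/4 = 2
  <chi_rho, chi_2> = (1/4)[1*(8)*conj(1) + 1*(2)*conj(1) + 1*(-2)*conj(-1) + 1*(0)*conj(-1)]
      = (1/4)[(8) + (2) + (2) + (0)] = 12/4 = 3
  <chi_rho, chi_3> = (1/4)[1*(8)*conj(1) + 1*(2)*conj(-1) + 1*(-2)*conj(1) + 1*(0)*conj(-1)]
      = (1/4)[(8) + (-2) + (-2) + (0)] = 4/4 = 1
  <chi_rho, chi_4> = (1/4)[1*(8)*conj(1) + 1*(2)*conj(-1) + 1*(-2)*conj(-1) + 1*(0)*conj(1)]
      = (1/4)[(8) + (-2) + (2) + (0)] = 8/4 = 2
Dimension check: dim(rho) = sum (mult * dim) = 2*1 + 3*1 + 1*1 + 2*1 = 8 = chi_rho(e) = 8.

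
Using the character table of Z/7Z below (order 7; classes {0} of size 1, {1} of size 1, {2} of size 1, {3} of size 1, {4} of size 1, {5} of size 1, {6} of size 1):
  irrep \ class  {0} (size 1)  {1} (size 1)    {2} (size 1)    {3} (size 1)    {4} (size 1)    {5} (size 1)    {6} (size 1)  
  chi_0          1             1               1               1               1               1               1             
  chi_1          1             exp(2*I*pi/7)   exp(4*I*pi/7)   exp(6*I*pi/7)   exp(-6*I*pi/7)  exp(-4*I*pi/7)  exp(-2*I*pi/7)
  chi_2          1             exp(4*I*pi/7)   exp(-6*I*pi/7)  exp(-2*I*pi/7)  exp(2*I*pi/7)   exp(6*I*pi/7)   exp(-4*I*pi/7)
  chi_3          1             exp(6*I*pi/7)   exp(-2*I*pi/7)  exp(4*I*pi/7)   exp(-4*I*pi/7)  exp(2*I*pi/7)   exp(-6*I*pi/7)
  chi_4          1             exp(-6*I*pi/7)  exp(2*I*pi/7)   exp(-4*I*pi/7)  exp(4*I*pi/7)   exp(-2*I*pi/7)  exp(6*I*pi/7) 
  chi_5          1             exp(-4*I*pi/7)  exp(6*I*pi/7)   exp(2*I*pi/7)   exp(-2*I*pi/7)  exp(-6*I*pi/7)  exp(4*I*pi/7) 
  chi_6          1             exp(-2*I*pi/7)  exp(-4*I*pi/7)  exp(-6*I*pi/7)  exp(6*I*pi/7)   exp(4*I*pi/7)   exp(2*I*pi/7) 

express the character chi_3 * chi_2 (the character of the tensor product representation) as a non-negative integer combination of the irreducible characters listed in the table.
chi_3 tensor chi_2 = chi_5 (all other irreducibles have multiplicity 0).

Solution. The character of a tensor product is the pointwise product (chi_3 * chi_2)(C) = chi_3(C) * chi_2(C):
  {0}: (1)*(1), {1}: (exp(6*I*pi/7))*(exp(4*I*pi/7)), {2}: (exp(-2*I*pi/7))*(exp(-6*I*pi/7)), {3}: (exp(4*I*pi/7))*(exp(-2*I*pi/7)), {4}: (exp(-4*I*pi/7))*(exp(2*I*pi/7)), {5}: (exp(2*I*pi/7))*(exp(6*I*pi/7)), {6}: (exp(-6*I*pi/7))*(exp(-4*I*pi/7))
so (chi_3 * chi_2) takes values
  {0} -> 1, {1} -> exp(-4*I*pi/7), {2} -> exp(6*I*pi/7), {3} -> exp(2*I*pi/7), {4} -> exp(-2*I*pi/7), {5} -> exp(-6*I*pi/7), {6} -> exp(4*I*pi/7).
Now take the inner product of this character with each irreducible chi from the table, <chi_3*chi_2, chi> = (1/7) sum_C |C| (chi_3*chi_2)(C) conj(chi(C)):
  <chi_3*chi_2, chi_0> = (1/7)[1*(1)*conj(1) + 1*(exp(-4*I*pi/7))*conj(1) + 1*(exp(6*I*pi/7))*conj(1) + 1*(exp(2*I*pi/7))*conj(1) + 1*(exp(-2*I*pi/7))*conj(1) + 1*(exp(-6*I*pi/7))*conj(1) + 1*(exp(4*I*pi/7))*conj(1)]
      = (1/7)[(1) + (exp(-4*I*pi/7)) + (exp(6*I*pi/7)) + (exp(2*I*pi/7)) + (exp(-2*I*pi/7)) + (exp(-6*I*pi/7)) + (exp(4*I*pi/7))] = 0/7 = 0
  <chi_3*chi_2, chi_1> = (1/7)[1*(1)*conj(1) + 1*(exp(-4*I*pi/7))*conj(exp(2*I*pi/7)) + 1*(exp(6*I*pi/7))*conj(exp(4*I*pi/7)) + 1*(exp(2*I*pi/7))*conj(exp(6*I*pi/7)) + 1*(exp(-2*I*pi/7))*conj(exp(-6*I*pi/7)) + 1*(exp(-6*I*pi/7))*conj(exp(-4*I*pi/7)) + 1*(exp(4*I*pi/7))*conj(exp(-2*I*pi/7))]
      = (1/7)[(1) + (exp(-6*I*pi/7)) + (exp(2*I*pi/7)) + (exp(-4*I*pi/7)) + (exp(4*I*pi/7)) + (exp(-2*I*pi/7)) + (exp(6*I*pi/7))] = 0/7 = 0
  <chi_3*chi_2, chi_2> = (1/7)[1*(1)*conj(1) + 1*(exp(-4*I*pi/7))*conj(exp(4*I*pi/7)) + 1*(exp(6*I*pi/7))*conj(exp(-6*I*pi/7)) + 1*(exp(2*I*pi/7))*conj(exp(-2*I*pi/7)) + 1*(exp(-2*I*pi/7))*conj(exp(2*I*pi/7)) + 1*(exp(-6*I*pi/7))*conj(exp(6*I*pi/7)) + 1*(exp(4*I*pi/7))*conj(exp(-4*I*pi/7))]
      = (1/7)[(1) + (exp(6*I*pi/7)) + (exp(-2*I*pi/7)) + (exp(4*I*pi/7)) + (exp(-4*I*pi/7)) + (exp(2*I*pi/7)) + (exp(-6*I*pi/7))] = 0/7 = 0
  <chi_3*chi_2, chi_3> = (1/7)[1*(1)*conj(1) + 1*(exp(-4*I*pi/7))*conj(exp(6*I*pi/7)) + 1*(exp(6*I*pi/7))*conj(exp(-2*I*pi/7)) + 1*(exp(2*I*pi/7))*conj(exp(4*I*pi/7)) + 1*(exp(-2*I*pi/7))*conj(exp(-4*I*pi/7)) + 1*(exp(-6*I*pi/7))*conj(exp(2*I*pi/7)) + 1*(exp(4*I*pi/7))*conj(exp(-6*I*pi/7))]
      = (1/7)[(1) + (exp(4*I*pi/7)) + (exp(-6*I*pi/7)) + (exp(-2*I*pi/7)) + (exp(2*I*pi/7)) + (exp(6*I*pi/7)) + (exp(-4*I*pi/7))] = 0/7 = 0
  <chi_3*chi_2, chi_4> = (1/7)[1*(1)*conj(1) + 1*(exp(-4*I*pi/7))*conj(exp(-6*I*pi/7)) + 1*(exp(6*I*pi/7))*conj(exp(2*I*pi/7)) + 1*(exp(2*I*pi/7))*conj(exp(-4*I*pi/7)) + 1*(exp(-2*I*pi/7))*conj(exp(4*I*pi/7)) + 1*(exp(-6*I*pi/7))*conj(exp(-2*I*pi/7)) + 1*(exp(4*I*pi/7))*conj(exp(6*I*pi/7))]
      = (1/7)[(1) + (exp(2*I*pi/7)) + (exp(4*I*pi/7)) + (exp(6*I*pi/7)) + (exp(-6*I*pi/7)) + (exp(-4*I*pi/7)) + (exp(-2*I*pi/7))] = 0/7 = 0
  <chi_3*chi_2, chi_5> = (1/7)[1*(1)*conj(1) + 1*(exp(-4*I*pi/7))*conj(exp(-4*I*pi/7)) + 1*(exp(6*I*pi/7))*conj(exp(6*I*pi/7)) + 1*(exp(2*I*pi/7))*conj(exp(2*I*pi/7)) + 1*(exp(-2*I*pi/7))*conj(exp(-2*I*pi/7)) + 1*(exp(-6*I*pi/7))*conj(exp(-6*I*pi/7)) + 1*(exp(4*I*pi/7))*conj(exp(4*I*pi/7))]
      = (1/7)[(1) + (1) + (1) + (1) + (1) + (1) + (1)] = 7/7 = 1
  <chi_3*chi_2, chi_6> = (1/7)[1*(1)*conj(1) + 1*(exp(-4*I*pi/7))*conj(exp(-2*I*pi/7)) + 1*(exp(6*I*pi/7))*conj(exp(-4*I*pi/7)) + 1*(exp(2*I*pi/7))*conj(exp(-6*I*pi/7)) + 1*(exp(-2*I*pi/7))*conj(exp(6*I*pi/7)) + 1*(exp(-6*I*pi/7))*conj(exp(4*I*pi/7)) + 1*(exp(4*I*pi/7))*conj(exp(2*I*pi/7))]
      = (1/7)[(1) + (exp(-2*I*pi/7)) + (exp(-4*I*pi/7)) + (exp(-6*I*pi/7)) + (exp(6*I*pi/7)) + (exp(4*I*pi/7)) + (exp(2*I*pi/7))] = 0/7 = 0
(Exp terms are combined using exp(i*s)*conj(exp(i*t)) = exp(i*(s-t)), and sums of them are collapsed using the identity that for every m > 1 the m distinct m-th roots of unity sum to 0, e.g. 1 + exp(2*I*pi/3) + exp(-2*I*pi/3) = 0.)
Hence the multiplicities are chi_5: 1. Dimension check: dim(chi_3)*dim(chi_2) = 1*1 = 1 and sum (mult * dim) = 1*1 = 1.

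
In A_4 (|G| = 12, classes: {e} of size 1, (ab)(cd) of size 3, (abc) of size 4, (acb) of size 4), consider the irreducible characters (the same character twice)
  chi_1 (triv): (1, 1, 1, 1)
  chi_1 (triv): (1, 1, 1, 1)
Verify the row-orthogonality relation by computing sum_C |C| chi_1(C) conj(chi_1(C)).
Sum = 12 = |G| = 12; so <chi_1, chi_1> = 1 (norm-1 confirms irreducibility).

Derivation: Compute term by term over conjugacy classes (|C| * chi_1(C) * conj(chi_1(C))):
  1*(1)*conj(1) + 3*(1)*conj(1) + 4*(1)*conj(1) + 4*(1)*conj(1)
  = (1) + (3) + (4) + (4)
  = 12.
(Exp terms are combined using exp(i*s)*conj(exp(i*t)) = exp(i*(s-t)), and sums of them are collapsed using the identity that for every m > 1 the m distinct m-th roots of unity sum to 0, e.g. 1 + exp(2*I*pi/3) + exp(-2*I*pi/3) = 0.)
Dividing by |G| = 12 gives 12/12 = 1, matching the row-orthogonality relation <chi_1, chi_1> = [chi_1 = chi_1].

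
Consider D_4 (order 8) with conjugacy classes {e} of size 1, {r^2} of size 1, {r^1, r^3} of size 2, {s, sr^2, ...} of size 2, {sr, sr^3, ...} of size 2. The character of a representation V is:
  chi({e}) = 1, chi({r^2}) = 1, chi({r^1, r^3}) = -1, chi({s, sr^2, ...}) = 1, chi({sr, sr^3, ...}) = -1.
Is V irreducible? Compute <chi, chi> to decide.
Irreducible: <chi, chi> = 1.

Derivation: <chi, chi> = (1/|G|) sum_C |C| * |chi(C)|^2 = (1/8)[1*|1|^2 + 1*|1|^2 + 2*|-1|^2 + 2*|1|^2 + 2*|-1|^2]
  = (1/8)[(1) + (1) + (2) + (2) + (2)] = 8/8 = 1.
A character is irreducible iff <chi, chi> = 1, so this representation is irreducible.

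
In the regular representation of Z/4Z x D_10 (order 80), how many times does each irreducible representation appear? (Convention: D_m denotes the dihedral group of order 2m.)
Each irreducible V_i of dimension d_i appears with multiplicity d_i, i.e. rho_reg = (direct sum over all irreducibles V_i) d_i V_i. The irreducible dimensions for Z/4Z x D_10 are 1, 1, 1, 1, 1, 1, 1, 1, 1, 1, 1, 1, 1, 1, 1, 1, 2, 2, 2, 2, 2, 2, 2, 2, 2, 2, 2, 2, 2, 2, 2, 2: 16 irreducibles of dimension 1, each with multiplicity 1; 16 irreducibles of dimension 2, each with multiplicity 2. Total dimension 16*1*1 + 16*2*2 = 80 = |G|.

Why: General theorem: in the regular representation of a finite group G, each irreducible appears with multiplicity equal to its dimension. Check: dim(rho_reg) = sum d_i^2 = 1 + 1 + 1 + 1 + 1 + 1 + 1 + 1 + 1 + 1 + 1 + 1 + 1 + 1 + 1 + 1 + 4 + 4 + 4 + 4 + 4 + 4 + 4 + 4 + 4 + 4 + 4 + 4 + 4 + 4 + 4 + 4 = 80 = |G|.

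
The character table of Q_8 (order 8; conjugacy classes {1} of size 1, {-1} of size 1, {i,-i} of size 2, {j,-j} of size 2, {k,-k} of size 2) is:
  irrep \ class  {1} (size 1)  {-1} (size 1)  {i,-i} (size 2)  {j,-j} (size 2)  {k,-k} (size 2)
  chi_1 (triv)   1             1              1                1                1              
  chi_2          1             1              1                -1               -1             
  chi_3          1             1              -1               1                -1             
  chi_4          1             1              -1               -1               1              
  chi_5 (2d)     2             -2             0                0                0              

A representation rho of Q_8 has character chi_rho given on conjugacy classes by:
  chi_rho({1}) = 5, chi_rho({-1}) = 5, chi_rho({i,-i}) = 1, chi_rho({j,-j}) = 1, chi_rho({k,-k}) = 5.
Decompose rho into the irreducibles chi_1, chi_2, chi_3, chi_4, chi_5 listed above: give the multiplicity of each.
Multiplicities: chi_1: 3, chi_2: 0, chi_3: 0, chi_4: 2, chi_5: 0.

Details: Use <chi_rho, chi> = (1/|G|) sum_C |C| * chi_rho(C) * conj(chi(C)) with |G| = 8 for each irreducible chi in the table:
  <chi_rho, chi_1> = (1/8)[1*(5)*conj(1) + 1*(5)*conj(1) + 2*(1)*conj(1) + 2*(1)*conj(1) + 2*(5)*conj(1)]
      = (1/8)[(5) + (5) + (2) + (2) + (10)] = 24/8 = 3
  <chi_rho, chi_2> = (1/8)[1*(5)*conj(1) + 1*(5)*conj(1) + 2*(1)*conj(1) + 2*(1)*conj(-1) + 2*(5)*conj(-1)]
      = (1/8)[(5) + (5) + (2) + (-2) + (-10)] = 0/8 = 0
  <chi_rho, chi_3> = (1/8)[1*(5)*conj(1) + 1*(5)*conj(1) + 2*(1)*conj(-1) + 2*(1)*conj(1) + 2*(5)*conj(-1)]
      = (1/8)[(5) + (5) + (-2) + (2) + (-10)] = 0/8 = 0
  <chi_rho, chi_4> = (1/8)[1*(5)*conj(1) + 1*(5)*conj(1) + 2*(1)*conj(-1) + 2*(1)*conj(-1) + 2*(5)*conj(1)]
      = (1/8)[(5) + (5) + (-2) + (-2) + (10)] = 16/8 = 2
  <chi_rho, chi_5> = (1/8)[1*(5)*conj(2) + 1*(5)*conj(-2) + 2*(1)*conj(0) + 2*(1)*conj(0) + 2*(5)*conj(0)]
      = (1/8)[(10) + (-10) + (0) + (0) + (0)] = 0/8 = 0
Dimension check: dim(rho) = sum (mult * dim) = 3*1 + 0*1 + 0*1 + 2*1 + 0*2 = 5 = chi_rho(e) = 5.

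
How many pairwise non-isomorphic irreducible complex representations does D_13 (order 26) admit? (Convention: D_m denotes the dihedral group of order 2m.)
8

Why: The number of irreducible complex representations of a finite group equals its number of conjugacy classes. D_13 has 8 conjugacy classes ((n+3)/2 for n odd), so D_13 (order 26) has exactly 8 irreducible complex representations.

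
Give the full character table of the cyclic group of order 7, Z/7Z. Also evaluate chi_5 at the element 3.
Character table of Z/7Z (irreps indexed chi_0,...,chi_6 with chi_k(m) = zeta_7^(k*m), zeta_7 = exp(2*pi*i/7)):
  irrep \ class  {0} (size 1)  {1} (size 1)    {2} (size 1)    {3} (size 1)    {4} (size 1)    {5} (size 1)    {6} (size 1)  
  chi_0          1             1               1               1               1               1               1             
  chi_1          1             exp(2*I*pi/7)   exp(4*I*pi/7)   exp(6*I*pi/7)   exp(-6*I*pi/7)  exp(-4*I*pi/7)  exp(-2*I*pi/7)
  chi_2          1             exp(4*I*pi/7)   exp(-6*I*pi/7)  exp(-2*I*pi/7)  exp(2*I*pi/7)   exp(6*I*pi/7)   exp(-4*I*pi/7)
  chi_3          1             exp(6*I*pi/7)   exp(-2*I*pi/7)  exp(4*I*pi/7)   exp(-4*I*pi/7)  exp(2*I*pi/7)   exp(-6*I*pi/7)
  chi_4          1             exp(-6*I*pi/7)  exp(2*I*pi/7)   exp(-4*I*pi/7)  exp(4*I*pi/7)   exp(-2*I*pi/7)  exp(6*I*pi/7) 
  chi_5          1             exp(-4*I*pi/7)  exp(6*I*pi/7)   exp(2*I*pi/7)   exp(-2*I*pi/7)  exp(-6*I*pi/7)  exp(4*I*pi/7) 
  chi_6          1             exp(-2*I*pi/7)  exp(-4*I*pi/7)  exp(-6*I*pi/7)  exp(6*I*pi/7)   exp(4*I*pi/7)   exp(2*I*pi/7) 

Spot check: chi_5(3) = zeta_7^(5*3) = zeta_7^15 = exp(2*I*pi/7).

Derivation: Z/7Z is abelian, so all 7 irreducible complex representations are 1-dimensional. They are given by chi_k(m) = zeta_7^(k*m) for k = 0,...,6. Row orthogonality: sum_m chi_k(m) conj(chi_l(m)) = 7 * [k = l].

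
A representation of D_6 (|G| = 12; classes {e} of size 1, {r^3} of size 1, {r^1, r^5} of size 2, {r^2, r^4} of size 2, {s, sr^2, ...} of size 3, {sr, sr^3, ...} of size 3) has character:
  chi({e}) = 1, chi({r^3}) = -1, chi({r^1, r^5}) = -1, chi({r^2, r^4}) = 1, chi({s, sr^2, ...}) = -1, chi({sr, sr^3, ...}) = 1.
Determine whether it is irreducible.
Irreducible: <chi, chi> = 1.

Solution. <chi, chi> = (1/|G|) sum_C |C| * |chi(C)|^2 = (1/12)[1*|1|^2 + 1*|-1|^2 + 2*|-1|^2 + 2*|1|^2 + 3*|-1|^2 + 3*|1|^2]
  = (1/12)[(1) + (1) + (2) + (2) + (3) + (3)] = 12/12 = 1.
A character is irreducible iff <chi, chi> = 1, so this representation is irreducible.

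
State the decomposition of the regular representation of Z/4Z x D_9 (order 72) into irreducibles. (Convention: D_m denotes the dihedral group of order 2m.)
Each irreducible V_i of dimension d_i appears with multiplicity d_i, i.e. rho_reg = (direct sum over all irreducibles V_i) d_i V_i. The irreducible dimensions for Z/4Z x D_9 are 1, 1, 1, 1, 1, 1, 1, 1, 2, 2, 2, 2, 2, 2, 2, 2, 2, 2, 2, 2, 2, 2, 2, 2: 8 irreducibles of dimension 1, each with multiplicity 1; 16 irreducibles of dimension 2, each with multiplicity 2. Total dimension 8*1*1 + 16*2*2 = 72 = |G|.

Justification: General theorem: in the regular representation of a finite group G, each irreducible appears with multiplicity equal to its dimension. Check: dim(rho_reg) = sum d_i^2 = 1 + 1 + 1 + 1 + 1 + 1 + 1 + 1 + 4 + 4 + 4 + 4 + 4 + 4 + 4 + 4 + 4 + 4 + 4 + 4 + 4 + 4 + 4 + 4 = 72 = |G|.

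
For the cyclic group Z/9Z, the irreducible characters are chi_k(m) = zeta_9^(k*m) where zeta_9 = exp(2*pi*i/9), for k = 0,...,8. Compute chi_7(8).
chi_7(8) = zeta_9^56 = exp(4*I*pi/9)

Justification: chi_7(8) = zeta_9^(7*8) = zeta_9^56. Since zeta_9^9 = 1, this equals zeta_9^2 = exp(2*pi*i*2/9) = exp(4*I*pi/9).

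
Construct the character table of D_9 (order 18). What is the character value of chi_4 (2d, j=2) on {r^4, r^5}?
Conjugacy classes: {e} of size 1, {r^1, r^8} of size 2, {r^2, r^7} of size 2, {r^3, r^6} of size 2, {r^4, r^5} of size 2, {s, sr, ..., sr^8} of size 9.
Character table:
  irrep \ class              {e} (size 1)  {r^1, r^8} (size 2)  {r^2, r^7} (size 2)  {r^3, r^6} (size 2)  {r^4, r^5} (size 2)  {s, sr, ..., sr^8} (size 9)
  chi_1 (triv)               1             1                    1                    1                    1                    1                          
  chi_2 (sign: r->1, s->-1)  1             1                    1                    1                    1                    -1                         
  chi_3 (2d, j=1)            2             2*cos(2*pi/9)        2*cos(4*pi/9)        -1                   -2*cos(pi/9)         0                          
  chi_4 (2d, j=2)            2             2*cos(4*pi/9)        -2*cos(pi/9)         -1                   2*cos(2*pi/9)        0                          
  chi_5 (2d, j=3)            2             -1                   -1                   2                    -1                   0                          
  chi_6 (2d, j=4)            2             -2*cos(pi/9)         2*cos(2*pi/9)        -1                   2*cos(4*pi/9)        0                          

Spot check: chi_4 (2d, j=2) on {r^4, r^5} = 2*cos(2*pi/9).

Details: D_9 has order 2*9 = 18 with 6 conjugacy classes, hence 6 irreducibles. Sum of squared dims 1 + 1 + 4 + 4 + 4 + 4 = 18 = |G|. Linear characters come from the abelianisation; the 2-dimensional irreps have character r^k -> 2*cos(2*pi*j*k/9), reflections -> 0.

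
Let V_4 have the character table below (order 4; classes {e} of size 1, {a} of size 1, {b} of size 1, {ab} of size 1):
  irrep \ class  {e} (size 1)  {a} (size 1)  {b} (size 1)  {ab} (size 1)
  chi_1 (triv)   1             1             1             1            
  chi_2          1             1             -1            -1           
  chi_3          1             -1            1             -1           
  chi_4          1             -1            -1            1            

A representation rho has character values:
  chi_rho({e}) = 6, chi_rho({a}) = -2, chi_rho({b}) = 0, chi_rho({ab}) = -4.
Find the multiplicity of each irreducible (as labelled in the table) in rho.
Multiplicities: chi_1: 0, chi_2: 2, chi_3: 3, chi_4: 1.

Working: Use <chi_rho, chi> = (1/|G|) sum_C |C| * chi_rho(C) * conj(chi(C)) with |G| = 4 for each irreducible chi in the table:
  <chi_rho, chi_1> = (1/4)[1*(6)*conj(1) + 1*(-2)*conj(1) + 1*(0)*conj(1) + 1*(-4)*conj(1)]
      = (1/4)[(6) + (-2) + (0) + (-4)] = 0/4 = 0
  <chi_rho, chi_2> = (1/4)[1*(6)*conj(1) + 1*(-2)*conj(1) + 1*(0)*conj(-1) + 1*(-4)*conj(-1)]
      = (1/4)[(6) + (-2) + (0) + (4)] = 8/4 = 2
  <chi_rho, chi_3> = (1/4)[1*(6)*conj(1) + 1*(-2)*conj(-1) + 1*(0)*conj(1) + 1*(-4)*conj(-1)]
      = (1/4)[(6) + (2) + (0) + (4)] = 12/4 = 3
  <chi_rho, chi_4> = (1/4)[1*(6)*conj(1) + 1*(-2)*conj(-1) + 1*(0)*conj(-1) + 1*(-4)*conj(1)]
      = (1/4)[(6) + (2) + (0) + (-4)] = 4/4 = 1
Dimension check: dim(rho) = sum (mult * dim) = 0*1 + 2*1 + 3*1 + 1*1 = 6 = chi_rho(e) = 6.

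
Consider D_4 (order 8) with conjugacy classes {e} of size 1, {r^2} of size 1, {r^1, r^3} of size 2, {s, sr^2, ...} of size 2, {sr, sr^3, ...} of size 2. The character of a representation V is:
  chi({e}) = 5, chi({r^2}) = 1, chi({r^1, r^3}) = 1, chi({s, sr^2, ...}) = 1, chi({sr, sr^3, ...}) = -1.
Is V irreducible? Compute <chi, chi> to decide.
Not irreducible (reducible): <chi, chi> = 4 > 1.

Proof sketch: <chi, chi> = (1/|G|) sum_C |C| * |chi(C)|^2 = (1/8)[1*|5|^2 + 1*|1|^2 + 2*|1|^2 + 2*|1|^2 + 2*|-1|^2]
  = (1/8)[(25) + (1) + (2) + (2) + (2)] = 32/8 = 4.
A character is irreducible iff <chi, chi> = 1, so this representation is reducible.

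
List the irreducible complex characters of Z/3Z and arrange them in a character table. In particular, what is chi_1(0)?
Character table of Z/3Z (irreps indexed chi_0,...,chi_2 with chi_k(m) = zeta_3^(k*m), zeta_3 = exp(2*pi*i/3)):
  irrep \ class  {0} (size 1)  {1} (size 1)    {2} (size 1)  
  chi_0          1             1               1             
  chi_1          1             exp(2*I*pi/3)   exp(-2*I*pi/3)
  chi_2          1             exp(-2*I*pi/3)  exp(2*I*pi/3) 

Spot check: chi_1(0) = zeta_3^(1*0) = zeta_3^0 = 1.

Reasoning: Z/3Z is abelian, so all 3 irreducible complex representations are 1-dimensional. They are given by chi_k(m) = zeta_3^(k*m) for k = 0,...,2. Row orthogonality: sum_m chi_k(m) conj(chi_l(m)) = 3 * [k = l].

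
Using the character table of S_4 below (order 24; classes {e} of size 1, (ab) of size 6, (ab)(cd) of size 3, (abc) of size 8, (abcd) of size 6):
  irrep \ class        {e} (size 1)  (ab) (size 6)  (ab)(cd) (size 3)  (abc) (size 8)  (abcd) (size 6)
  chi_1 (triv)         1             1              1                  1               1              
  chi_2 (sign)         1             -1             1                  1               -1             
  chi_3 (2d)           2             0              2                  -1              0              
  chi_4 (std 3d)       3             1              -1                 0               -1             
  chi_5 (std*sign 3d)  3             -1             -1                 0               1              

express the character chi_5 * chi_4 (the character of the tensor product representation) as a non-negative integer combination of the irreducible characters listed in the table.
chi_5 tensor chi_4 = chi_2 + chi_3 + chi_4 + chi_5 (all other irreducibles have multiplicity 0).

Reasoning: The character of a tensor product is the pointwise product (chi_5 * chi_4)(C) = chi_5(C) * chi_4(C):
  {e}: (3)*(3), (ab): (-1)*(1), (ab)(cd): (-1)*(-1), (abc): (0)*(0), (abcd): (1)*(-1)
so (chi_5 * chi_4) takes values
  {e} -> 9, (ab) -> -1, (ab)(cd) -> 1, (abc) -> 0, (abcd) -> -1.
Now take the inner product of this character with each irreducible chi from the table, <chi_5*chi_4, chi> = (1/24) sum_C |C| (chi_5*chi_4)(C) conj(chi(C)):
  <chi_5*chi_4, chi_1> = (1/24)[1*(9)*conj(1) + 6*(-1)*conj(1) + 3*(1)*conj(1) + 8*(0)*conj(1) + 6*(-1)*conj(1)]
      = (1/24)[(9) + (-6) + (3) + (0) + (-6)] = 0/24 = 0
  <chi_5*chi_4, chi_2> = (1/24)[1*(9)*conj(1) + 6*(-1)*conj(-1) + 3*(1)*conj(1) + 8*(0)*conj(1) + 6*(-1)*conj(-1)]
      = (1/24)[(9) + (6) + (3) + (0) + (6)] = 24/24 = 1
  <chi_5*chi_4, chi_3> = (1/24)[1*(9)*conj(2) + 6*(-1)*conj(0) + 3*(1)*conj(2) + 8*(0)*conj(-1) + 6*(-1)*conj(0)]
      = (1/24)[(18) + (0) + (6) + (0) + (0)] = 24/24 = 1
  <chi_5*chi_4, chi_4> = (1/24)[1*(9)*conj(3) + 6*(-1)*conj(1) + 3*(1)*conj(-1) + 8*(0)*conj(0) + 6*(-1)*conj(-1)]
      = (1/24)[(27) + (-6) + (-3) + (0) + (6)] = 24/24 = 1
  <chi_5*chi_4, chi_5> = (1/24)[1*(9)*conj(3) + 6*(-1)*conj(-1) + 3*(1)*conj(-1) + 8*(0)*conj(0) + 6*(-1)*conj(1)]
      = (1/24)[(27) + (6) + (-3) + (0) + (-6)] = 24/24 = 1
Hence the multiplicities are chi_2: 1, chi_3: 1, chi_4: 1, chi_5: 1. Dimension check: dim(chi_5)*dim(chi_4) = 3*3 = 9 and sum (mult * dim) = 1*1 + 1*2 + 1*3 + 1*3 = 9.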